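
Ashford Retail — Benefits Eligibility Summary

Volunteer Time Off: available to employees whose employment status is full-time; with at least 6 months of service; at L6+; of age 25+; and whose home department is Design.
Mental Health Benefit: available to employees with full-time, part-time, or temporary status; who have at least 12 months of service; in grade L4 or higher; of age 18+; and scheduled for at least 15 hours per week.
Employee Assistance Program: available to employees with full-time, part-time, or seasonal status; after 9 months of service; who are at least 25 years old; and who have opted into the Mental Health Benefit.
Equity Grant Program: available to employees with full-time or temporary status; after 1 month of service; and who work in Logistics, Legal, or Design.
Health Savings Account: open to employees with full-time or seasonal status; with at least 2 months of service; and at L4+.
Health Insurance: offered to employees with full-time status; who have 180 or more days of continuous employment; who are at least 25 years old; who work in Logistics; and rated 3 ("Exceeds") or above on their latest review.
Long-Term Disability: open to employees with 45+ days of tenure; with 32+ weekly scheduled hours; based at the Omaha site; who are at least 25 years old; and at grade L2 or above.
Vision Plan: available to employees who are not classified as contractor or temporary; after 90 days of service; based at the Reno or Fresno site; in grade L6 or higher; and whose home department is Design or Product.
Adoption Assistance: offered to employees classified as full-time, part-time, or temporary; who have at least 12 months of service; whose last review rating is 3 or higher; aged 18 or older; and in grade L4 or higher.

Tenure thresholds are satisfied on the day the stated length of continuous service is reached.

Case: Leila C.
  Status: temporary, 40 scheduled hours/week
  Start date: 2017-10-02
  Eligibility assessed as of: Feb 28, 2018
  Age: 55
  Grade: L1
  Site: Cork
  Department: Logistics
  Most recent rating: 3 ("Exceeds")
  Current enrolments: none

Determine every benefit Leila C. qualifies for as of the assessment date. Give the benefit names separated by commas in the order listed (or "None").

Service from 2017-10-02 to Feb 28, 2018: 149 days.
Volunteer Time Off — status temporary ✗ (requires full-time) → not eligible.
Mental Health Benefit — status temporary ✓; service 149 days < 12 months (≈360 days) ✗ → not eligible.
Employee Assistance Program — status temporary ✗ (requires full-time, part-time, or seasonal) → not eligible.
Equity Grant Program — status temporary ✓; service 149 days ≥ 1 month (≈30 days) ✓; dept Logistics ✓ → eligible.
Health Savings Account — status temporary ✗ (requires full-time or seasonal) → not eligible.
Health Insurance — status temporary ✗ (requires full-time) → not eligible.
Long-Term Disability — service 149 days ≥ 45 days ✓; 40 hrs/wk ≥ 32 ✓; site Cork ✗ (not Omaha) → not eligible.
Vision Plan — status temporary ✗ (excluded) → not eligible.
Adoption Assistance — status temporary ✓; service 149 days < 12 months (≈360 days) ✗ → not eligible.

Equity Grant Program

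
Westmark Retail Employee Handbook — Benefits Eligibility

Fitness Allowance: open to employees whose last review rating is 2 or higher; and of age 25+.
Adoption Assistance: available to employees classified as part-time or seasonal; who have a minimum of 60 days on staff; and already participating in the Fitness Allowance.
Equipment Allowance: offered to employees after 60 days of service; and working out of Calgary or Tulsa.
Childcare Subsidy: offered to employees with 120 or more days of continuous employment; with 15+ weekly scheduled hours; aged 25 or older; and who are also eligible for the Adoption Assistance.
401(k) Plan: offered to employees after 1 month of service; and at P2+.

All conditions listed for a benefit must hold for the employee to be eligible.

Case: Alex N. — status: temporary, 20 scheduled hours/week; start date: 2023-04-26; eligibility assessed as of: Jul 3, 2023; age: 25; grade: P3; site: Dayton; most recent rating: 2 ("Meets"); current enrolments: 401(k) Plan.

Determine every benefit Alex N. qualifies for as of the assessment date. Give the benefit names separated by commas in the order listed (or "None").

Service from 2023-04-26 to Jul 3, 2023: 68 days.
Fitness Allowance — rating 2 ≥ 2 ✓; age 25 ≥ 25 ✓ → eligible.
Adoption Assistance — status temporary ✗ (requires part-time or seasonal) → not eligible.
Equipment Allowance — service 68 days ≥ 60 days ✓; site Dayton ✗ (not Calgary or Tulsa) → not eligible.
Childcare Subsidy — service 68 days < 120 days ✗ → not eligible.
401(k) Plan — service 68 days ≥ 1 month (≈30 days) ✓; grade P3 ≥ P2 ✓ → eligible.

Fitness Allowance, 401(k) Plan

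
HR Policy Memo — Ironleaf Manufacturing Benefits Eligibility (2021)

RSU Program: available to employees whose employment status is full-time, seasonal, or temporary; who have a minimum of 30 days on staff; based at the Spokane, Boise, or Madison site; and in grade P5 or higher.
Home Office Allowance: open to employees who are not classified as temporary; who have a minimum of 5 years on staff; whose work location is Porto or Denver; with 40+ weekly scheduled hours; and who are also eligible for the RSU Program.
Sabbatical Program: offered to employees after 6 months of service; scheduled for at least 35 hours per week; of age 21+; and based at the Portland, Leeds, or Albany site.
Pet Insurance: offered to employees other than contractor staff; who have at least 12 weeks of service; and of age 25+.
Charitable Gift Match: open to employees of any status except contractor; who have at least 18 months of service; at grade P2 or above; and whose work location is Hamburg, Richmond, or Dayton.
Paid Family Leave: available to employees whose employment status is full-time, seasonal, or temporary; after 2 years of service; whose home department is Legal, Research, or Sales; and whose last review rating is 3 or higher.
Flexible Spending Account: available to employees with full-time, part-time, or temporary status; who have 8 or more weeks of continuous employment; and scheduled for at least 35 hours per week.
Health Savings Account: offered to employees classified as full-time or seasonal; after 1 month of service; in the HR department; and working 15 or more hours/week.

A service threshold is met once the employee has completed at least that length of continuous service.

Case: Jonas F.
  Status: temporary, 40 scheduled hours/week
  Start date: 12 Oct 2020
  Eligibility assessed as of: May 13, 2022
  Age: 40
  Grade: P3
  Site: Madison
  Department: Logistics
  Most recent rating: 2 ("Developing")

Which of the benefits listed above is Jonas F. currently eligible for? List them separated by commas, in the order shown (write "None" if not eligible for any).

Service from 12 Oct 2020 to May 13, 2022: 578 days.
RSU Program — status temporary ✓; service 578 days ≥ 30 days ✓; site Madison ✓; grade P3 < P5 ✗ → not eligible.
Home Office Allowance — status temporary ✗ (excluded) → not eligible.
Sabbatical Program — service 578 days ≥ 6 months (≈180 days) ✓; 40 hrs/wk ≥ 35 ✓; age 40 ≥ 21 ✓; site Madison ✗ (not Portland, Leeds, or Albany) → not eligible.
Pet Insurance — status temporary ✓ (not excluded); service 578 days ≥ 12 weeks (≈84 days) ✓; age 40 ≥ 25 ✓ → eligible.
Charitable Gift Match — status temporary ✓ (not excluded); service 578 days ≥ 18 months (≈540 days) ✓; grade P3 ≥ P2 ✓; site Madison ✗ (not Hamburg, Richmond, or Dayton) → not eligible.
Paid Family Leave — status temporary ✓; service 578 days < 2 years (≈730 days) ✗ → not eligible.
Flexible Spending Account — status temporary ✓; service 578 days ≥ 8 weeks (≈56 days) ✓; 40 hrs/wk ≥ 35 ✓ → eligible.
Health Savings Account — status temporary ✗ (requires full-time or seasonal) → not eligible.

Pet Insurance, Flexible Spending Account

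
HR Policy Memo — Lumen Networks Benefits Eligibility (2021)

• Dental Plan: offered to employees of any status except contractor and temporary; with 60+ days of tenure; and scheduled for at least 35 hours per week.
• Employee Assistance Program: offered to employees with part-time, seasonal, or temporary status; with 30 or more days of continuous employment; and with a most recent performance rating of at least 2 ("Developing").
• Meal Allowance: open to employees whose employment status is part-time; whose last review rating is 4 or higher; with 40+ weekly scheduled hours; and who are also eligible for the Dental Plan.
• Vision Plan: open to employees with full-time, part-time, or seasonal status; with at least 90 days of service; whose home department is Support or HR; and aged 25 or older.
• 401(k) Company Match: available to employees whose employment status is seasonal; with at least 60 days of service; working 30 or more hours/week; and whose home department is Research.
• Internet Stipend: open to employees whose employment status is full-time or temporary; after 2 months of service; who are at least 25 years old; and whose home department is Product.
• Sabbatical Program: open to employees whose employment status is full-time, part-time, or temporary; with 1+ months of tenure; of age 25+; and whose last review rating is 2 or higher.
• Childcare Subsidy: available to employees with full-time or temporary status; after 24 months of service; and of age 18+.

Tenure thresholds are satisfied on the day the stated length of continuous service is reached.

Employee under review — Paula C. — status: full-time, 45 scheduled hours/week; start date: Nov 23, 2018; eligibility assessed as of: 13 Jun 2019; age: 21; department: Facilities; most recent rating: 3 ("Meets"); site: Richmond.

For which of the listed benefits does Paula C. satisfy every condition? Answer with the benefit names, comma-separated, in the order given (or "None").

Dental Plan

Service from Nov 23, 2018 to 13 Jun 2019: 202 days.
Dental Plan — status full-time ✓ (not excluded); service 202 days ≥ 60 days ✓; 45 hrs/wk ≥ 35 ✓ → eligible.
Employee Assistance Program — status full-time ✗ (requires part-time, seasonal, or temporary) → not eligible.
Meal Allowance — status full-time ✗ (requires part-time) → not eligible.
Vision Plan — status full-time ✓; service 202 days ≥ 90 days ✓; dept Facilities ✗ → not eligible.
401(k) Company Match — status full-time ✗ (requires seasonal) → not eligible.
Internet Stipend — status full-time ✓; service 202 days ≥ 2 months (≈60 days) ✓; age 21 < 25 ✗ → not eligible.
Sabbatical Program — status full-time ✓; service 202 days ≥ 1 month (≈30 days) ✓; age 21 < 25 ✗ → not eligible.
Childcare Subsidy — status full-time ✓; service 202 days < 24 months (≈720 days) ✗ → not eligible.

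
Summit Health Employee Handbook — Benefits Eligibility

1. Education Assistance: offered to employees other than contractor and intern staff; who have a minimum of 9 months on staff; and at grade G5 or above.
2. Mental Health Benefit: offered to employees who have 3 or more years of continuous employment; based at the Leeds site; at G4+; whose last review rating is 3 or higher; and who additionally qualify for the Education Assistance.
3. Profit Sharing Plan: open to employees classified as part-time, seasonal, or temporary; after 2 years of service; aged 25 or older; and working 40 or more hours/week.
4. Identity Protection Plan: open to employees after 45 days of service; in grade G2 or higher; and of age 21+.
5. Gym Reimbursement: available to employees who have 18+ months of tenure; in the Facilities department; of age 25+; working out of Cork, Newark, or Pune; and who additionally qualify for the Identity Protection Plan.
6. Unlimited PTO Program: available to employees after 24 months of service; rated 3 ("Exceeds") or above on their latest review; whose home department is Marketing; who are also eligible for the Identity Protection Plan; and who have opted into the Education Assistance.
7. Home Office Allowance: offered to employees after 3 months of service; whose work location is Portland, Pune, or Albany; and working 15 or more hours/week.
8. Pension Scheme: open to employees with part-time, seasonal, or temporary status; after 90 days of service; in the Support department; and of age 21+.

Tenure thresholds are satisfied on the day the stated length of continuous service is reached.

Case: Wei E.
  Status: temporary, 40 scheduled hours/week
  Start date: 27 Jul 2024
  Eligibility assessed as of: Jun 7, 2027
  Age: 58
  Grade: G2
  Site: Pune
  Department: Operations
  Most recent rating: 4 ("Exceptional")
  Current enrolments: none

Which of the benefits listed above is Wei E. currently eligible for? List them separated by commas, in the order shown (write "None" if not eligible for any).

Service from 27 Jul 2024 to Jun 7, 2027: 1045 days.
Education Assistance — status temporary ✓ (not excluded); service 1045 days ≥ 9 months (≈270 days) ✓; grade G2 < G5 ✗ → not eligible.
Mental Health Benefit — service 1045 days < 3 years (≈1095 days) ✗ → not eligible.
Profit Sharing Plan — status temporary ✓; service 1045 days ≥ 2 years (≈730 days) ✓; age 58 ≥ 25 ✓; 40 hrs/wk ≥ 40 ✓ → eligible.
Identity Protection Plan — service 1045 days ≥ 45 days ✓; grade G2 ≥ G2 ✓; age 58 ≥ 21 ✓ → eligible.
Gym Reimbursement — service 1045 days ≥ 18 months (≈540 days) ✓; dept Operations ✗ → not eligible.
Unlimited PTO Program — service 1045 days ≥ 24 months (≈720 days) ✓; rating 4 ≥ 3 ✓; dept Operations ✗ → not eligible.
Home Office Allowance — service 1045 days ≥ 3 months (≈90 days) ✓; site Pune ✓; 40 hrs/wk ≥ 15 ✓ → eligible.
Pension Scheme — status temporary ✓; service 1045 days ≥ 90 days ✓; dept Operations ✗ → not eligible.

Profit Sharing Plan, Identity Protection Plan, Home Office Allowance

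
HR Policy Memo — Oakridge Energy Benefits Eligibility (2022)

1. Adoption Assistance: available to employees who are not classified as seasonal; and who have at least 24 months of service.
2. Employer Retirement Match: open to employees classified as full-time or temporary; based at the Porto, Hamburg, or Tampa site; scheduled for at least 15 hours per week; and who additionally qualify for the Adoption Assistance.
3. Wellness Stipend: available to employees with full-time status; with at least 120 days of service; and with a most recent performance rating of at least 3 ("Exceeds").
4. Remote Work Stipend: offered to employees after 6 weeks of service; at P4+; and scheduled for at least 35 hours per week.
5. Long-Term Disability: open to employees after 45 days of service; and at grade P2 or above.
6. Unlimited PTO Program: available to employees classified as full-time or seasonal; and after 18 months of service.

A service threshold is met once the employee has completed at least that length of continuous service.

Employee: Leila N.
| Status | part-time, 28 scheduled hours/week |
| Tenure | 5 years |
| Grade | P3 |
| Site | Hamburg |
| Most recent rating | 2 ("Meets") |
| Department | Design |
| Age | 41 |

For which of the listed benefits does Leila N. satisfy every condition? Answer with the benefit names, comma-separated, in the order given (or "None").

Adoption Assistance — status part-time ✓ (not excluded); service 5 years ≥ 24 months (≈720 days) ✓ → eligible.
Employer Retirement Match — status part-time ✗ (requires full-time or temporary) → not eligible.
Wellness Stipend — status part-time ✗ (requires full-time) → not eligible.
Remote Work Stipend — service 5 years ≥ 6 weeks (≈42 days) ✓; grade P3 < P4 ✗ → not eligible.
Long-Term Disability — service 5 years ≥ 45 days ✓; grade P3 ≥ P2 ✓ → eligible.
Unlimited PTO Program — status part-time ✗ (requires full-time or seasonal) → not eligible.

Adoption Assistance, Long-Term Disability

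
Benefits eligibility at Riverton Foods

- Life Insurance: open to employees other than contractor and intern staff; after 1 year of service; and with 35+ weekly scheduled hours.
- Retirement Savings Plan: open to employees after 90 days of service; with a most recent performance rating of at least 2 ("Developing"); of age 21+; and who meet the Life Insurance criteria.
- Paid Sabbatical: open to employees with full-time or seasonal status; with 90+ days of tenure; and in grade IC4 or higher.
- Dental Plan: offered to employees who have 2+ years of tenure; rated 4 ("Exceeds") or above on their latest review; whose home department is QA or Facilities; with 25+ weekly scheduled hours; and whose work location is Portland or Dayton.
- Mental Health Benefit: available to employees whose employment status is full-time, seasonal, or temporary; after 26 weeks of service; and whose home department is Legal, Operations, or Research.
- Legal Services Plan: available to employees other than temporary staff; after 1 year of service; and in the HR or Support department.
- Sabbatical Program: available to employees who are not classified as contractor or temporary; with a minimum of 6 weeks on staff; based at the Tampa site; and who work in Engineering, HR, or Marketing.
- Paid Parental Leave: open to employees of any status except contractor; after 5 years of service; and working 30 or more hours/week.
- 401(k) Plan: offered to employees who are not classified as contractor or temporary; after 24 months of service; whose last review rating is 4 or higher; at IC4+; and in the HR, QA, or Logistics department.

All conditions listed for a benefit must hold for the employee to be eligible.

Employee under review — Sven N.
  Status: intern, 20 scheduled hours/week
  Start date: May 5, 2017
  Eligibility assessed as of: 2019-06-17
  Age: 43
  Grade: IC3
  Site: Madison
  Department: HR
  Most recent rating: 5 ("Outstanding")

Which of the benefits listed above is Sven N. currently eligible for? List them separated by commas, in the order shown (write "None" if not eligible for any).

Legal Services Plan

Service from May 5, 2017 to 2019-06-17: 773 days.
Life Insurance — status intern ✗ (excluded) → not eligible.
Retirement Savings Plan — service 773 days ≥ 90 days ✓; rating 5 ≥ 2 ✓; age 43 ≥ 21 ✓; not eligible for Life Insurance ✗ → not eligible.
Paid Sabbatical — status intern ✗ (requires full-time or seasonal) → not eligible.
Dental Plan — service 773 days ≥ 2 years (≈730 days) ✓; rating 5 ≥ 4 ✓; dept HR ✗ → not eligible.
Mental Health Benefit — status intern ✗ (requires full-time, seasonal, or temporary) → not eligible.
Legal Services Plan — status intern ✓ (not excluded); service 773 days ≥ 1 year (≈365 days) ✓; dept HR ✓ → eligible.
Sabbatical Program — status intern ✓ (not excluded); service 773 days ≥ 6 weeks (≈42 days) ✓; site Madison ✗ (not Tampa) → not eligible.
Paid Parental Leave — status intern ✓ (not excluded); service 773 days < 5 years (≈1825 days) ✗ → not eligible.
401(k) Plan — status intern ✓ (not excluded); service 773 days ≥ 24 months (≈720 days) ✓; rating 5 ≥ 4 ✓; grade IC3 < IC4 ✗ → not eligible.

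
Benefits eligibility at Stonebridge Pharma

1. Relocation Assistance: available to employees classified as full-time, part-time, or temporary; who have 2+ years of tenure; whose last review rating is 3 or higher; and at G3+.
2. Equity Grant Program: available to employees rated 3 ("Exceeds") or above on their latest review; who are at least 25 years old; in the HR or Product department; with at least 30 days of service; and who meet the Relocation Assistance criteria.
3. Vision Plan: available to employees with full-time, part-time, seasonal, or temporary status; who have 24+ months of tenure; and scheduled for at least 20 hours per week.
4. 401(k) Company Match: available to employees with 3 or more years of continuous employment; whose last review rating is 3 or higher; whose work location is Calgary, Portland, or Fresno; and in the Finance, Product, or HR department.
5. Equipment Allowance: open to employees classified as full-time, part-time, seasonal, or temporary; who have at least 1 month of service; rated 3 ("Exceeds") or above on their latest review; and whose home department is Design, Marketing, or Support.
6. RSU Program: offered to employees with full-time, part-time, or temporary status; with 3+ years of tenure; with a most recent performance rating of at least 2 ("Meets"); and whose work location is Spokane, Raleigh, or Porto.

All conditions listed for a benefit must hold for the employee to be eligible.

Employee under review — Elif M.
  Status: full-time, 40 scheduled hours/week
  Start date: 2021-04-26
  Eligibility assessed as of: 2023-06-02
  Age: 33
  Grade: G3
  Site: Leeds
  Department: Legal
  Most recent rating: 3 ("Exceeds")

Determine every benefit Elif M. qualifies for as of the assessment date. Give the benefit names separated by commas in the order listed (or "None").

Service from 2021-04-26 to 2023-06-02: 767 days.
Relocation Assistance — status full-time ✓; service 767 days ≥ 2 years (≈730 days) ✓; rating 3 ≥ 3 ✓; grade G3 ≥ G3 ✓ → eligible.
Equity Grant Program — rating 3 ≥ 3 ✓; age 33 ≥ 25 ✓; dept Legal ✗ → not eligible.
Vision Plan — status full-time ✓; service 767 days ≥ 24 months (≈720 days) ✓; 40 hrs/wk ≥ 20 ✓ → eligible.
401(k) Company Match — service 767 days < 3 years (≈1095 days) ✗ → not eligible.
Equipment Allowance — status full-time ✓; service 767 days ≥ 1 month (≈30 days) ✓; rating 3 ≥ 3 ✓; dept Legal ✗ → not eligible.
RSU Program — status full-time ✓; service 767 days < 3 years (≈1095 days) ✗ → not eligible.

Relocation Assistance, Vision Plan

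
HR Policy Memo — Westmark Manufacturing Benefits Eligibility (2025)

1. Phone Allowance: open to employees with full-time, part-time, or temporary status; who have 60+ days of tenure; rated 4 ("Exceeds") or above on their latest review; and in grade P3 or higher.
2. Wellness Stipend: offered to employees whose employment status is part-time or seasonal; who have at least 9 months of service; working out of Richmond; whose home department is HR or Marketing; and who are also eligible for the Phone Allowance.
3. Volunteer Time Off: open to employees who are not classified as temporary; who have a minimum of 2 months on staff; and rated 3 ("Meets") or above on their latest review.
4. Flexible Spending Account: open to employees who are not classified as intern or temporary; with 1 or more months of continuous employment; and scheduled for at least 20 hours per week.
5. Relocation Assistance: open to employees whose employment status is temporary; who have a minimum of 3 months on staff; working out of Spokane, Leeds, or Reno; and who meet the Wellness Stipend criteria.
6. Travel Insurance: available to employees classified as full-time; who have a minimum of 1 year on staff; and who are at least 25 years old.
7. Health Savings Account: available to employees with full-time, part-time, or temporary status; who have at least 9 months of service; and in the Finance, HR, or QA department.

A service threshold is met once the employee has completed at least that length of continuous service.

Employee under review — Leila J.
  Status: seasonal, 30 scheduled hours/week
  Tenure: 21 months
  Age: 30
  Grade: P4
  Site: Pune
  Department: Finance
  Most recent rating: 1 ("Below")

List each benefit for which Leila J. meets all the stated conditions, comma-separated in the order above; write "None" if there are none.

Phone Allowance — status seasonal ✗ (requires full-time, part-time, or temporary) → not eligible.
Wellness Stipend — status seasonal ✓; service 21 months ≥ 9 months ✓; site Pune ✗ (not Richmond) → not eligible.
Volunteer Time Off — status seasonal ✓ (not excluded); service 21 months ≥ 2 months ✓; rating 1 < 3 ✗ → not eligible.
Flexible Spending Account — status seasonal ✓ (not excluded); service 21 months ≥ 1 month ✓; 30 hrs/wk ≥ 20 ✓ → eligible.
Relocation Assistance — status seasonal ✗ (requires temporary) → not eligible.
Travel Insurance — status seasonal ✗ (requires full-time) → not eligible.
Health Savings Account — status seasonal ✗ (requires full-time, part-time, or temporary) → not eligible.

Flexible Spending Account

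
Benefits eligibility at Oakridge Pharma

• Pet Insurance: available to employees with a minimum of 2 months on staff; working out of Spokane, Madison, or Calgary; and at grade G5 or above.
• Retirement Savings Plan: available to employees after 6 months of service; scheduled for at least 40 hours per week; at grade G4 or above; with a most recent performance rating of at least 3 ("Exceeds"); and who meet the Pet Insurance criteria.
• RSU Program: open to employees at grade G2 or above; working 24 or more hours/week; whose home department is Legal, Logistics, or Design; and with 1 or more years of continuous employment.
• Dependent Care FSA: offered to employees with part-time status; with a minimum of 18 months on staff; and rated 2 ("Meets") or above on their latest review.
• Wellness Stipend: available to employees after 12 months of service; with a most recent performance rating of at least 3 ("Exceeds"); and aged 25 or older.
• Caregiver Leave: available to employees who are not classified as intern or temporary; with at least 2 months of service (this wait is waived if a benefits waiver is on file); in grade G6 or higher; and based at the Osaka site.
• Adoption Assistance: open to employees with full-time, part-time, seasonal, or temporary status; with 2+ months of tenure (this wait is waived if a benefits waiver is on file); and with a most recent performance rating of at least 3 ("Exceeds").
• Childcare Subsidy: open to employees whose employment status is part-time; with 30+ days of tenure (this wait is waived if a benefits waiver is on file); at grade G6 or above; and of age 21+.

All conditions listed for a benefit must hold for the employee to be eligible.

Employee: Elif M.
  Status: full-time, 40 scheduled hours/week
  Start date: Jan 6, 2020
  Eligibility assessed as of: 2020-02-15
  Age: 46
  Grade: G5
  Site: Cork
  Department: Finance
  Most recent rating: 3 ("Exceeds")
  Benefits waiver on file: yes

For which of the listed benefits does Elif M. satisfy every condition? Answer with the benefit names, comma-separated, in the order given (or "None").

Adoption Assistance

Service from Jan 6, 2020 to 2020-02-15: 40 days.
Pet Insurance — service 40 days < 2 months (≈60 days) ✗ → not eligible.
Retirement Savings Plan — service 40 days < 6 months (≈180 days) ✗ → not eligible.
RSU Program — grade G5 ≥ G2 ✓; 40 hrs/wk ≥ 24 ✓; dept Finance ✗ → not eligible.
Dependent Care FSA — status full-time ✗ (requires part-time) → not eligible.
Wellness Stipend — service 40 days < 12 months (≈360 days) ✗ → not eligible.
Caregiver Leave — status full-time ✓ (not excluded); benefits waiver on file ✓; grade G5 < G6 ✗ → not eligible.
Adoption Assistance — status full-time ✓; benefits waiver on file ✓; rating 3 ≥ 3 ✓ → eligible.
Childcare Subsidy — status full-time ✗ (requires part-time) → not eligible.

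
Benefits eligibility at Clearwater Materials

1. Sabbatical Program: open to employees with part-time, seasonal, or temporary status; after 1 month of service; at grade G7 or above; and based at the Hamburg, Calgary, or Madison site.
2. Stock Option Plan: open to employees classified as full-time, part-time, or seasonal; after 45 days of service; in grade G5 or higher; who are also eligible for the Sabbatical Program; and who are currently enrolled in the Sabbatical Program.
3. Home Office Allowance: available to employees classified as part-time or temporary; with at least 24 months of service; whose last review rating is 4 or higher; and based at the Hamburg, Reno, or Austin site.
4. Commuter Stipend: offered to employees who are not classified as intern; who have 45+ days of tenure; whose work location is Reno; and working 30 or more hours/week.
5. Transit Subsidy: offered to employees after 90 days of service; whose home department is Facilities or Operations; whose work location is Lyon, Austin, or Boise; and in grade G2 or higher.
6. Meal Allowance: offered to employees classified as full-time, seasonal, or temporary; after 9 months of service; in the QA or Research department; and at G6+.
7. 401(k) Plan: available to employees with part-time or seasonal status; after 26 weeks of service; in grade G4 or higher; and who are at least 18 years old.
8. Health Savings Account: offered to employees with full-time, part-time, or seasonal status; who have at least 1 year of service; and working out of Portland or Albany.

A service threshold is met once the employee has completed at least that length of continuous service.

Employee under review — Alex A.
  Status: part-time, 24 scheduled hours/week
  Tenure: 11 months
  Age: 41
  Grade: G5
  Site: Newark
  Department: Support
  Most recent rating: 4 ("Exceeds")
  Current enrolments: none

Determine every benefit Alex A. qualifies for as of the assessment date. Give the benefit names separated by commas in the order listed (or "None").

Sabbatical Program — status part-time ✓; service 11 months ≥ 1 month ✓; grade G5 < G7 ✗ → not eligible.
Stock Option Plan — status part-time ✓; service 11 months ≥ 45 days ✓; grade G5 ≥ G5 ✓; not eligible for Sabbatical Program ✗ → not eligible.
Home Office Allowance — status part-time ✓; service 11 months < 24 months ✗ → not eligible.
Commuter Stipend — status part-time ✓ (not excluded); service 11 months ≥ 45 days ✓; site Newark ✗ (not Reno) → not eligible.
Transit Subsidy — service 11 months ≥ 90 days ✓; dept Support ✗ → not eligible.
Meal Allowance — status part-time ✗ (requires full-time, seasonal, or temporary) → not eligible.
401(k) Plan — status part-time ✓; service 11 months ≥ 26 weeks (≈182 days) ✓; grade G5 ≥ G4 ✓; age 41 ≥ 18 ✓ → eligible.
Health Savings Account — status part-time ✓; service 11 months < 1 year (≈365 days) ✗ → not eligible.

401(k) Plan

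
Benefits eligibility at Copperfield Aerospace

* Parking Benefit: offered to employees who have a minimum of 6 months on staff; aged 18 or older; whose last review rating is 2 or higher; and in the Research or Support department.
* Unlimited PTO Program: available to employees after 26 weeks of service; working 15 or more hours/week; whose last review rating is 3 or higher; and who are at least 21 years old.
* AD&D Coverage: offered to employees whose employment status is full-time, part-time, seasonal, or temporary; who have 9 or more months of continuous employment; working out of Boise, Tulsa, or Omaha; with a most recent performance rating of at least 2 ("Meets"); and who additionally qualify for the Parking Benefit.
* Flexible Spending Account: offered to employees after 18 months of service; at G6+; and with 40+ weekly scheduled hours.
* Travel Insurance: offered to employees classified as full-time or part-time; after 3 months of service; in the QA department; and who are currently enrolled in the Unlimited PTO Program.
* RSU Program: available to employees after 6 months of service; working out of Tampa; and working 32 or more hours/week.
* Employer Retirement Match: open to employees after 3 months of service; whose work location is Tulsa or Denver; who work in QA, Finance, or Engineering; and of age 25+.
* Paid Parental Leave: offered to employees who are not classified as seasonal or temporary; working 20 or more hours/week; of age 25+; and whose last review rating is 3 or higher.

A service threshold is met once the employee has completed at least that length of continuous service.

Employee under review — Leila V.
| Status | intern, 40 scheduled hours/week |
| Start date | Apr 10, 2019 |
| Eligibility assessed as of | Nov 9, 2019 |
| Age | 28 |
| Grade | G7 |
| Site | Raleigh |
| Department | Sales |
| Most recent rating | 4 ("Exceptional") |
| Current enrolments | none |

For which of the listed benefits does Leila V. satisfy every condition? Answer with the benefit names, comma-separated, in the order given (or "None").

Service from Apr 10, 2019 to Nov 9, 2019: 213 days.
Parking Benefit — service 213 days ≥ 6 months (≈180 days) ✓; age 28 ≥ 18 ✓; rating 4 ≥ 2 ✓; dept Sales ✗ → not eligible.
Unlimited PTO Program — service 213 days ≥ 26 weeks (≈182 days) ✓; 40 hrs/wk ≥ 15 ✓; rating 4 ≥ 3 ✓; age 28 ≥ 21 ✓ → eligible.
AD&D Coverage — status intern ✗ (requires full-time, part-time, seasonal, or temporary) → not eligible.
Flexible Spending Account — service 213 days < 18 months (≈540 days) ✗ → not eligible.
Travel Insurance — status intern ✗ (requires full-time or part-time) → not eligible.
RSU Program — service 213 days ≥ 6 months (≈180 days) ✓; site Raleigh ✗ (not Tampa) → not eligible.
Employer Retirement Match — service 213 days ≥ 3 months (≈90 days) ✓; site Raleigh ✗ (not Tulsa or Denver) → not eligible.
Paid Parental Leave — status intern ✓ (not excluded); 40 hrs/wk ≥ 20 ✓; age 28 ≥ 25 ✓; rating 4 ≥ 3 ✓ → eligible.

Unlimited PTO Program, Paid Parental Leave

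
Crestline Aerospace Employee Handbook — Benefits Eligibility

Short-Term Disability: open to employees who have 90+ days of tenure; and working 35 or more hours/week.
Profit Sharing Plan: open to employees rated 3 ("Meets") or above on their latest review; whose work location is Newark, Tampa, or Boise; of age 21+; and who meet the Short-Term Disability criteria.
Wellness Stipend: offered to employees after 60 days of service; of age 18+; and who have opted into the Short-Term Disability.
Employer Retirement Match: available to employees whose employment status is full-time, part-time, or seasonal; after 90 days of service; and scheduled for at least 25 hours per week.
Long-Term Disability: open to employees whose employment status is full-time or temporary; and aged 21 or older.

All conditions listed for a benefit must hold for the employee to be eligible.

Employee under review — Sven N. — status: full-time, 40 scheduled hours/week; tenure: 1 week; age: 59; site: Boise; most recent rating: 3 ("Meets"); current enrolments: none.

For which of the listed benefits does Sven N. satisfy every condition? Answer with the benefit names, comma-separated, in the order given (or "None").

Short-Term Disability — service 1 week < 90 days ✗ → not eligible.
Profit Sharing Plan — rating 3 ≥ 3 ✓; site Boise ✓; age 59 ≥ 21 ✓; not eligible for Short-Term Disability ✗ → not eligible.
Wellness Stipend — service 1 week < 60 days ✗ → not eligible.
Employer Retirement Match — status full-time ✓; service 1 week < 90 days ✗ → not eligible.
Long-Term Disability — status full-time ✓; age 59 ≥ 21 ✓ → eligible.

Long-Term Disability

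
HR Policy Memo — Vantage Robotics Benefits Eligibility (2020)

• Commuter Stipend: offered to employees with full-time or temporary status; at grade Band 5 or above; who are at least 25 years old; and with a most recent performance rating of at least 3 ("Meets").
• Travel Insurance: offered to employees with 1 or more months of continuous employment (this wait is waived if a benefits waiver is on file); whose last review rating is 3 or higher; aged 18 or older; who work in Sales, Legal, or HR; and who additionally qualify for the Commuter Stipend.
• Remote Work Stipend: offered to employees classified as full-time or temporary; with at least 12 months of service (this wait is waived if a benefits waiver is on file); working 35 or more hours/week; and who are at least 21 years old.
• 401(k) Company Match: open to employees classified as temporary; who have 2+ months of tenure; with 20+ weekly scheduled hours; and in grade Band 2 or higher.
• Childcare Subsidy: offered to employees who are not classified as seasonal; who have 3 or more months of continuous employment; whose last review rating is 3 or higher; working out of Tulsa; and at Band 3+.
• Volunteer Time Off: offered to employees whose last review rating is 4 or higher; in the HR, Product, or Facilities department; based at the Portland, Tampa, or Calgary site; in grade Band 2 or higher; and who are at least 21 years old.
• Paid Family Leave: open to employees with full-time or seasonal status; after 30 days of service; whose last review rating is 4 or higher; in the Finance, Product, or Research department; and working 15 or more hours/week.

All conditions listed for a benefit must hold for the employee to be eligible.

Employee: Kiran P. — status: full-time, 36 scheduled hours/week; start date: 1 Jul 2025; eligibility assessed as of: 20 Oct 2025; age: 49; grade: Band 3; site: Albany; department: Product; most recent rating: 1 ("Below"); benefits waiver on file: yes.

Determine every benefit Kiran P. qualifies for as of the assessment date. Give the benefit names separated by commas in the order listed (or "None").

Remote Work Stipend

Service from 1 Jul 2025 to 20 Oct 2025: 111 days.
Commuter Stipend — status full-time ✓; grade Band 3 < Band 5 ✗ → not eligible.
Travel Insurance — benefits waiver on file ✓; rating 1 < 3 ✗ → not eligible.
Remote Work Stipend — status full-time ✓; benefits waiver on file ✓; 36 hrs/wk ≥ 35 ✓; age 49 ≥ 21 ✓ → eligible.
401(k) Company Match — status full-time ✗ (requires temporary) → not eligible.
Childcare Subsidy — status full-time ✓ (not excluded); service 111 days ≥ 3 months (≈90 days) ✓; rating 1 < 3 ✗ → not eligible.
Volunteer Time Off — rating 1 < 4 ✗ → not eligible.
Paid Family Leave — status full-time ✓; service 111 days ≥ 30 days ✓; rating 1 < 4 ✗ → not eligible.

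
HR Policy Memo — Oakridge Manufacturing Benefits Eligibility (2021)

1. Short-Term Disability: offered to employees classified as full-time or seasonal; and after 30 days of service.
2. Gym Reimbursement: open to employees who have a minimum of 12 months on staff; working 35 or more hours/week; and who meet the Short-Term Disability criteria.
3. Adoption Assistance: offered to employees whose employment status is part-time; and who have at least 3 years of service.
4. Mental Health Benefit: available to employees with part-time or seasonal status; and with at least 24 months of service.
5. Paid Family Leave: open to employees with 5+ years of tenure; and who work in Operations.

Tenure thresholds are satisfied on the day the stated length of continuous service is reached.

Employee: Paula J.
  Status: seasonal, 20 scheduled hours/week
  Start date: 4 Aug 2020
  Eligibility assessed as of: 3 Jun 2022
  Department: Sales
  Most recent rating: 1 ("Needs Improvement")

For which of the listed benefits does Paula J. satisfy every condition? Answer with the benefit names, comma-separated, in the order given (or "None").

Short-Term Disability

Service from 4 Aug 2020 to 3 Jun 2022: 668 days.
Short-Term Disability — status seasonal ✓; service 668 days ≥ 30 days ✓ → eligible.
Gym Reimbursement — service 668 days ≥ 12 months (≈360 days) ✓; 20 hrs/wk < 35 ✗ → not eligible.
Adoption Assistance — status seasonal ✗ (requires part-time) → not eligible.
Mental Health Benefit — status seasonal ✓; service 668 days < 24 months (≈720 days) ✗ → not eligible.
Paid Family Leave — service 668 days < 5 years (≈1825 days) ✗ → not eligible.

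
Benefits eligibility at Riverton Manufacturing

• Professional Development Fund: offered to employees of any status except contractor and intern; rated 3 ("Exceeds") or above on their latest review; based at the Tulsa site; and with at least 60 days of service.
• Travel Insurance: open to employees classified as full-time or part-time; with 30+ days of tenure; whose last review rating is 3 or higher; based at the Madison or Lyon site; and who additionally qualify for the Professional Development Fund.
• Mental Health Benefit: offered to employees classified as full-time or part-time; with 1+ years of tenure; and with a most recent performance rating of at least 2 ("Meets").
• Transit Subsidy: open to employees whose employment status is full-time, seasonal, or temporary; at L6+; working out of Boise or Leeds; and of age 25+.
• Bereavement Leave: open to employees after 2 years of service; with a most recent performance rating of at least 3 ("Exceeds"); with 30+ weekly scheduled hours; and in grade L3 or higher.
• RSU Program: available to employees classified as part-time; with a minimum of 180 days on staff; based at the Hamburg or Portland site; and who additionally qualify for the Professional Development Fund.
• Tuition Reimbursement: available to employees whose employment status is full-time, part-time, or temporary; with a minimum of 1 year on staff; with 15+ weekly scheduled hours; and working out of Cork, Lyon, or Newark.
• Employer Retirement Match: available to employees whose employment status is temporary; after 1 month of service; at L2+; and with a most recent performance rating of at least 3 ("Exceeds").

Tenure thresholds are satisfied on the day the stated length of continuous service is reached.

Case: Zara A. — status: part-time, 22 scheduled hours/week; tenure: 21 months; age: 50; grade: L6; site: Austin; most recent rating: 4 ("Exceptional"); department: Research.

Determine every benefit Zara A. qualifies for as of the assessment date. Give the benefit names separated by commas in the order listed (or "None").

Mental Health Benefit

Professional Development Fund — status part-time ✓ (not excluded); rating 4 ≥ 3 ✓; site Austin ✗ (not Tulsa) → not eligible.
Travel Insurance — status part-time ✓; service 21 months ≥ 30 days ✓; rating 4 ≥ 3 ✓; site Austin ✗ (not Madison or Lyon) → not eligible.
Mental Health Benefit — status part-time ✓; service 21 months ≥ 1 year (≈365 days) ✓; rating 4 ≥ 2 ✓ → eligible.
Transit Subsidy — status part-time ✗ (requires full-time, seasonal, or temporary) → not eligible.
Bereavement Leave — service 21 months < 2 years (≈730 days) ✗ → not eligible.
RSU Program — status part-time ✓; service 21 months ≥ 180 days ✓; site Austin ✗ (not Hamburg or Portland) → not eligible.
Tuition Reimbursement — status part-time ✓; service 21 months ≥ 1 year (≈365 days) ✓; 22 hrs/wk ≥ 15 ✓; site Austin ✗ (not Cork, Lyon, or Newark) → not eligible.
Employer Retirement Match — status part-time ✗ (requires temporary) → not eligible.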